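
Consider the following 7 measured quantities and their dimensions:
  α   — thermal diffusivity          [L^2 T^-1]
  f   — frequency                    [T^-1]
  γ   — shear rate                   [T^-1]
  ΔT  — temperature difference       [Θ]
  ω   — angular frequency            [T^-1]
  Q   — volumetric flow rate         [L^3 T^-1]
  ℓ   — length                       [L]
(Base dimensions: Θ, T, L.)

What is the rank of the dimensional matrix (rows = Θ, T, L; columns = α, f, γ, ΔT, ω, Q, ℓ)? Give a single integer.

3

Dimensional matrix (Θ×T×L by α×f×γ×ΔT×ω×Q×ℓ):
  Θ: [ 0  0  0  1  0  0  0]
  T: [-1 -1 -1  0 -1 -1  0]
  L: [ 2  0  0  0  0  3  1]
Row reduction gives pivot columns α,f,ΔT; rank = 3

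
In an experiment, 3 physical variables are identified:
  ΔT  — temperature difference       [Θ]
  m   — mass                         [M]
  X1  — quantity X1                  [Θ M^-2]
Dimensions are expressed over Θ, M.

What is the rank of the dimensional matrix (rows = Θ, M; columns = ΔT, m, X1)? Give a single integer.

2

Dimensional matrix (Θ×M by ΔT×m×X1):
  Θ: [ 1  0  1]
  M: [ 0  1 -2]
Echelon form has 2 nonzero rows (pivots: ΔT,m)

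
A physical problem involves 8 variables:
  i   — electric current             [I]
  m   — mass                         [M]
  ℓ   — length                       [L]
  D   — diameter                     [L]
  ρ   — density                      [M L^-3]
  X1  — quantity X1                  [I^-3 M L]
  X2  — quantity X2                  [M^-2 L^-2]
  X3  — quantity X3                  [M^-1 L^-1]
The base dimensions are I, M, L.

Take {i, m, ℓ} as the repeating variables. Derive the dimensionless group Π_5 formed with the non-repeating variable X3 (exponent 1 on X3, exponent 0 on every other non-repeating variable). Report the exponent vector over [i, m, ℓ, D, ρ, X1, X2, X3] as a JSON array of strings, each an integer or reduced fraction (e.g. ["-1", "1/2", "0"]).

Exponent matrix [I,M,L] × [i,m,ℓ,D,ρ,X1,X2,X3]:
  I: [ 1  0  0  0  0 -3  0  0]
  M: [ 0  1  0  0  1  1 -2 -1]
  L: [ 0  0  1  1 -3  1 -2 -1]
RREF → pivots at {i,m,ℓ} ⇒ r = 3
Repeat: i,m,ℓ; free: D,ρ,X1,X2,X3
RREF:
  r0: [   1    0    0    0    0   -3    0    0]
  r1: [   0    1    0    0    1    1   -2   -1]
  r2: [   0    0    1    1   -3    1   -2   -1]
Fix exponent of X3 at 1, D at 0, ρ at 0, X1 at 0, X2 at 0; solve each RREF row for its pivot's exponent:
  r0: exp(i) + (0)·1 = 0 ⇒ exp(i) = 0
  r1: exp(m) + (-1)·1 = 0 ⇒ exp(m) = 1
  r2: exp(ℓ) + (-1)·1 = 0 ⇒ exp(ℓ) = 1
Π_5 = m · ℓ · X3

["0", "1", "1", "0", "0", "0", "0", "1"]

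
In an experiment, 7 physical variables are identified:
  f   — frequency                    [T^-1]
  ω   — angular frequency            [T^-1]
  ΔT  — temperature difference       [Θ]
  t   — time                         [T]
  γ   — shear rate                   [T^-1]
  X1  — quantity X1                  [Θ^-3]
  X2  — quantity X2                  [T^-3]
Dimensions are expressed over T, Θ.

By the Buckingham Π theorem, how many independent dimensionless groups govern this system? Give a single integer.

5

Write exponents as rows T,Θ / cols f,ω,ΔT,t,γ,X1,X2:
  T: [-1 -1  0  1 -1  0 -3]
  Θ: [ 0  0  1  0  0 -3  0]
Row reduction gives pivot columns f,ΔT; rank = 2
n=7, r=2 ⇒ 5 dimensionless groups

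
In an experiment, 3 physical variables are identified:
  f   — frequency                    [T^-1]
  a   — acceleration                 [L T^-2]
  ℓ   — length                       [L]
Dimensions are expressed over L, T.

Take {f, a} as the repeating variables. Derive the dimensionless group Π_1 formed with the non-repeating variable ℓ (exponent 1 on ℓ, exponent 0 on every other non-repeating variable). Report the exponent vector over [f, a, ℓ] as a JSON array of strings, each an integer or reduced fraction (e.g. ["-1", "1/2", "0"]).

Exponent matrix [L,T] × [f,a,ℓ]:
  L: [ 0  1  1]
  T: [-1 -2  0]
Echelon form has 2 nonzero rows (pivots: f,a)
Repeat: f,a; free: ℓ
RREF:
  r0: [   1    0   -2]
  r1: [   0    1    1]
Fix exponent of ℓ at 1; solve each RREF row for its pivot's exponent:
  r0: exp(f) + (-2)·1 = 0 ⇒ exp(f) = 2
  r1: exp(a) + (1)·1 = 0 ⇒ exp(a) = -1
Π_1 = f^2 · a^-1 · ℓ

["2", "-1", "1"]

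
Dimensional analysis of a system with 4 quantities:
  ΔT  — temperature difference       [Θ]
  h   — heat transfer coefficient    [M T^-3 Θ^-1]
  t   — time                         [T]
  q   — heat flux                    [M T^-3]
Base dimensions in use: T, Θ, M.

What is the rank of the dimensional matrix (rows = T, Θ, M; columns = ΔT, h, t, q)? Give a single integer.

3

Exponent matrix [T,Θ,M] × [ΔT,h,t,q]:
  T: [ 0 -3  1 -3]
  Θ: [ 1 -1  0  0]
  M: [ 0  1  0  1]
Row reduction gives pivot columns ΔT,h,t; rank = 3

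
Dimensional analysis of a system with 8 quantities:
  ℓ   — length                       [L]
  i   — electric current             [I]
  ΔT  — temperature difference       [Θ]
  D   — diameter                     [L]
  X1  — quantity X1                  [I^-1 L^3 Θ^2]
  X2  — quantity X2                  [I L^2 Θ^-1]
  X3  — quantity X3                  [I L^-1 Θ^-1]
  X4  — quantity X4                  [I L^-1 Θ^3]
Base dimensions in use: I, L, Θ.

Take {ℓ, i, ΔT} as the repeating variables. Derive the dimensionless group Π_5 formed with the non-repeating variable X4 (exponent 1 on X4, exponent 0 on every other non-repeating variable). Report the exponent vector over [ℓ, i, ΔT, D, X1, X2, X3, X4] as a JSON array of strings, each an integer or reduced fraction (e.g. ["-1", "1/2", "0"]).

Write exponents as rows I,L,Θ / cols ℓ,i,ΔT,D,X1,X2,X3,X4:
  I: [ 0  1  0  0 -1  1  1  1]
  L: [ 1  0  0  1  3  2 -1 -1]
  Θ: [ 0  0  1  0  2 -1 -1  3]
Echelon form has 3 nonzero rows (pivots: ℓ,i,ΔT)
Pivot set = {ℓ,i,ΔT}, free = {D,X1,X2,X3,X4}
RREF:
  r0: [   1    0    0    1    3    2   -1   -1]
  r1: [   0    1    0    0   -1    1    1    1]
  r2: [   0    0    1    0    2   -1   -1    3]
Fix exponent of X4 at 1, D at 0, X1 at 0, X2 at 0, X3 at 0; solve each RREF row for its pivot's exponent:
  r0: exp(ℓ) + (-1)·1 = 0 ⇒ exp(ℓ) = 1
  r1: exp(i) + (1)·1 = 0 ⇒ exp(i) = -1
  r2: exp(ΔT) + (3)·1 = 0 ⇒ exp(ΔT) = -3
Π_5 = ℓ · i^-1 · ΔT^-3 · X4

["1", "-1", "-3", "0", "0", "0", "0", "1"]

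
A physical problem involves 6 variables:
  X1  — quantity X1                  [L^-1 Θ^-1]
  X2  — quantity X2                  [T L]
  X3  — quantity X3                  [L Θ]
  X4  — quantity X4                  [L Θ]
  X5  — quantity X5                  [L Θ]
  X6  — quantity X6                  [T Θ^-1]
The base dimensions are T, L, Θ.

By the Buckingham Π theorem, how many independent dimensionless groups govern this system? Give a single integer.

4

Write exponents as rows T,L,Θ / cols X1,X2,X3,X4,X5,X6:
  T: [ 0  1  0  0  0  1]
  L: [-1  1  1  1  1  0]
  Θ: [-1  0  1  1  1 -1]
Echelon form has 2 nonzero rows (pivots: X1,X2)
6 vars − rank 2 = 4 Π groups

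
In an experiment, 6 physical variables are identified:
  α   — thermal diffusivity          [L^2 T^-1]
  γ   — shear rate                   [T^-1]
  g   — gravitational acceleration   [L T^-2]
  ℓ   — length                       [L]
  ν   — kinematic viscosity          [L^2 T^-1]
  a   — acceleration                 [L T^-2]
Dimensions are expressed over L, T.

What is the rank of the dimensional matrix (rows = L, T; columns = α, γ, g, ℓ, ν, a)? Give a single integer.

Dimensional matrix (L×T by α×γ×g×ℓ×ν×a):
  L: [ 2  0  1  1  2  1]
  T: [-1 -1 -2  0 -1 -2]
RREF → pivots at {α,γ} ⇒ r = 2

2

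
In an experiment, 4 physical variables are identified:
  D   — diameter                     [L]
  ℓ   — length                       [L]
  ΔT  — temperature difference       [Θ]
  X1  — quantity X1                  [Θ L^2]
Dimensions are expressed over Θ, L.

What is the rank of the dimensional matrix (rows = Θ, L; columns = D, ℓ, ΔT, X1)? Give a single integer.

Write exponents as rows Θ,L / cols D,ℓ,ΔT,X1:
  Θ: [ 0  0  1  1]
  L: [ 1  1  0  2]
RREF → pivots at {D,ΔT} ⇒ r = 2

2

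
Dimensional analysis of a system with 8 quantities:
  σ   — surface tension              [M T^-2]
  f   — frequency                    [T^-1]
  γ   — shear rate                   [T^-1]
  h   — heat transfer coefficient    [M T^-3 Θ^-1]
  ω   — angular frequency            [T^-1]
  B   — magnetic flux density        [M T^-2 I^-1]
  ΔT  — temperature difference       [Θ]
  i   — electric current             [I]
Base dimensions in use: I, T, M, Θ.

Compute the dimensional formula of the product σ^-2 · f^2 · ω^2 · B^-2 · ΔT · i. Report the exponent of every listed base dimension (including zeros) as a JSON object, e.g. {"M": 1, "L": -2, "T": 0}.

Dimensional matrix (I×T×M×Θ by σ×f×γ×h×ω×B×ΔT×i):
  I: [ 0  0  0  0  0 -1  0  1]
  T: [-2 -1 -1 -3 -1 -2  0  0]
  M: [ 1  0  0  1  0  1  0  0]
  Θ: [ 0  0  0 -1  0  0  1  0]
  [I]: (-2)·0+(2)·0+(2)·0+(-2)·-1+(1)·0+(1)·1 = 3
  [T]: (-2)·-2+(2)·-1+(2)·-1+(-2)·-2+(1)·0+(1)·0 = 4
  [M]: (-2)·1+(2)·0+(2)·0+(-2)·1+(1)·0+(1)·0 = -4
  [Θ]: (-2)·0+(2)·0+(2)·0+(-2)·0+(1)·1+(1)·0 = 1
⇒ I^3 T^4 M^-4 Θ

{"I": 3, "T": 4, "M": -4, "Θ": 1}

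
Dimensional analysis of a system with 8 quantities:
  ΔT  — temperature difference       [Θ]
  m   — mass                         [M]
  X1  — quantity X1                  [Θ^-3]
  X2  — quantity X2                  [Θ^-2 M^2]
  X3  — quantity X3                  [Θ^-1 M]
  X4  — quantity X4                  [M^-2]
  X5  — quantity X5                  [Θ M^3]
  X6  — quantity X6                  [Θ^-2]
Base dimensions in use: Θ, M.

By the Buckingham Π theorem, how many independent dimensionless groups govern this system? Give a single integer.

Write exponents as rows Θ,M / cols ΔT,m,X1,X2,X3,X4,X5,X6:
  Θ: [ 1  0 -3 -2 -1  0  1 -2]
  M: [ 0  1  0  2  1 -2  3  0]
Row reduction gives pivot columns ΔT,m; rank = 2
8 vars − rank 2 = 6 Π groups

6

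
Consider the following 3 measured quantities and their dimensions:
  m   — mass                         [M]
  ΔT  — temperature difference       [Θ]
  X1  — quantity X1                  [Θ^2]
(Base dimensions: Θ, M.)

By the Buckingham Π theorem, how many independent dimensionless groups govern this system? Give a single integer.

1

Dimensional matrix (Θ×M by m×ΔT×X1):
  Θ: [ 0  1  2]
  M: [ 1  0  0]
RREF → pivots at {m,ΔT} ⇒ r = 2
n=3, r=2 ⇒ 1 dimensionless group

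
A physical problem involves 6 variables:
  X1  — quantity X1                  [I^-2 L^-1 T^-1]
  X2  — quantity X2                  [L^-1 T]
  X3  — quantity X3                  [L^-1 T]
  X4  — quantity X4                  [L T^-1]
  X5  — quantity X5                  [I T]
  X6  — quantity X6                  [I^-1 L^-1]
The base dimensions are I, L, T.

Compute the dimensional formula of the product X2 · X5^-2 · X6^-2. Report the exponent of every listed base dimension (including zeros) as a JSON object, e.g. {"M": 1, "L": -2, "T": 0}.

Write exponents as rows I,L,T / cols X1,X2,X3,X4,X5,X6:
  I: [-2  0  0  0  1 -1]
  L: [-1 -1 -1  1  0 -1]
  T: [-1  1  1 -1  1  0]
  [I]: (1)·0+(-2)·1+(-2)·-1 = 0
  [L]: (1)·-1+(-2)·0+(-2)·-1 = 1
  [T]: (1)·1+(-2)·1+(-2)·0 = -1
⇒ L T^-1

{"I": 0, "L": 1, "T": -1}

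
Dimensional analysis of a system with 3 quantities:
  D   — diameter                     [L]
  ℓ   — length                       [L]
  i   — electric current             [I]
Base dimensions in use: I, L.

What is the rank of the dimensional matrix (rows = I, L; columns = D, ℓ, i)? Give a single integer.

2

Exponent matrix [I,L] × [D,ℓ,i]:
  I: [ 0  0  1]
  L: [ 1  1  0]
Row reduction gives pivot columns D,i; rank = 2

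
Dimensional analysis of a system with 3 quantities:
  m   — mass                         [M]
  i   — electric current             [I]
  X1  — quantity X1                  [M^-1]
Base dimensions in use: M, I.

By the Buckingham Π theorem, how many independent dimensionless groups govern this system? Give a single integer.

1

Exponent matrix [M,I] × [m,i,X1]:
  M: [ 1  0 -1]
  I: [ 0  1  0]
Echelon form has 2 nonzero rows (pivots: m,i)
Π count = n − r = 3 − 2 = 1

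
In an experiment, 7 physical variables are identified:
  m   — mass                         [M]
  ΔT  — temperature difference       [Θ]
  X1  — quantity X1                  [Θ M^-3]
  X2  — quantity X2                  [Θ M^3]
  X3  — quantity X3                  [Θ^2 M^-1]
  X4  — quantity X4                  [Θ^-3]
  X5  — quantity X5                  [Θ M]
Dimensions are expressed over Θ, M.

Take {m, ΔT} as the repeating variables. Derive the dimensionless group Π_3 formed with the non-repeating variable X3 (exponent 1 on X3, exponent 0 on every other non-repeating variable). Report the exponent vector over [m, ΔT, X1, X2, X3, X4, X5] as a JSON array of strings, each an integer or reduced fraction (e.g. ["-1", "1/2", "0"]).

["1", "-2", "0", "0", "1", "0", "0"]

Write exponents as rows Θ,M / cols m,ΔT,X1,X2,X3,X4,X5:
  Θ: [ 0  1  1  1  2 -3  1]
  M: [ 1  0 -3  3 -1  0  1]
Echelon form has 2 nonzero rows (pivots: m,ΔT)
Repeat: m,ΔT; free: X1,X2,X3,X4,X5
RREF:
  r0: [   1    0   -3    3   -1    0    1]
  r1: [   0    1    1    1    2   -3    1]
Fix exponent of X3 at 1, X1 at 0, X2 at 0, X4 at 0, X5 at 0; solve each RREF row for its pivot's exponent:
  r0: exp(m) + (-1)·1 = 0 ⇒ exp(m) = 1
  r1: exp(ΔT) + (2)·1 = 0 ⇒ exp(ΔT) = -2
Π_3 = m · ΔT^-2 · X3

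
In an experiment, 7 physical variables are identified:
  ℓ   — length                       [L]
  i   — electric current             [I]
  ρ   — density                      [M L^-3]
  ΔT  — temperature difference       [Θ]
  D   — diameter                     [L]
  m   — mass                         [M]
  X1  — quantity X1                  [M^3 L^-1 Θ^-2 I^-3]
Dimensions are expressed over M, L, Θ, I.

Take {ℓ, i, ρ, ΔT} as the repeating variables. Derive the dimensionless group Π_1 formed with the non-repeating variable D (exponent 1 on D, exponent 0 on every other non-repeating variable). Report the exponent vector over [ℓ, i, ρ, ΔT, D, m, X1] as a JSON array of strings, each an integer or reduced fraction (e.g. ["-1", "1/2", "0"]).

Write exponents as rows M,L,Θ,I / cols ℓ,i,ρ,ΔT,D,m,X1:
  M: [ 0  0  1  0  0  1  3]
  L: [ 1  0 -3  0  1  0 -1]
  Θ: [ 0  0  0  1  0  0 -2]
  I: [ 0  1  0  0  0  0 -3]
Echelon form has 4 nonzero rows (pivots: ℓ,i,ρ,ΔT)
Repeat: ℓ,i,ρ,ΔT; free: D,m,X1
RREF:
  r0: [   1    0    0    0    1    3    8]
  r1: [   0    1    0    0    0    0   -3]
  r2: [   0    0    1    0    0    1    3]
  r3: [   0    0    0    1    0    0   -2]
Fix exponent of D at 1, m at 0, X1 at 0; solve each RREF row for its pivot's exponent:
  r0: exp(ℓ) + (1)·1 = 0 ⇒ exp(ℓ) = -1
  r1: exp(i) + (0)·1 = 0 ⇒ exp(i) = 0
  r2: exp(ρ) + (0)·1 = 0 ⇒ exp(ρ) = 0
  r3: exp(ΔT) + (0)·1 = 0 ⇒ exp(ΔT) = 0
Π_1 = ℓ^-1 · D

["-1", "0", "0", "0", "1", "0", "0"]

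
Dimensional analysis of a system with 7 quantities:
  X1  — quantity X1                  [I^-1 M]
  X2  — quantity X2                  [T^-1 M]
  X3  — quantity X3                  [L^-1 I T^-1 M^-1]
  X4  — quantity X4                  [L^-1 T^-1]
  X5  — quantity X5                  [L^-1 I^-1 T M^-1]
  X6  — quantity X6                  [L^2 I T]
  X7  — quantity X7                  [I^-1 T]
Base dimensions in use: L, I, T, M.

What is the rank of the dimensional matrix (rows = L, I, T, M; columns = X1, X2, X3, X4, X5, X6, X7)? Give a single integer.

3

Write exponents as rows L,I,T,M / cols X1,X2,X3,X4,X5,X6,X7:
  L: [ 0  0 -1 -1 -1  2  0]
  I: [-1  0  1  0 -1  1 -1]
  T: [ 0 -1 -1 -1  1  1  1]
  M: [ 1  1 -1  0 -1  0  0]
Echelon form has 3 nonzero rows (pivots: X1,X2,X3)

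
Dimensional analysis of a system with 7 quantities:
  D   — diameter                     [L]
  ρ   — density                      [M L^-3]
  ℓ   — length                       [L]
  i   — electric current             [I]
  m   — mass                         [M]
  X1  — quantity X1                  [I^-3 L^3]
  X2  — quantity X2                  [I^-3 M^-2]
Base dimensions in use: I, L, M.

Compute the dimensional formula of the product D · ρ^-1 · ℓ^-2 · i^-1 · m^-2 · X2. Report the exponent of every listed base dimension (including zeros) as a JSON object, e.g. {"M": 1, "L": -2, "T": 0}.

Write exponents as rows I,L,M / cols D,ρ,ℓ,i,m,X1,X2:
  I: [ 0  0  0  1  0 -3 -3]
  L: [ 1 -3  1  0  0  3  0]
  M: [ 0  1  0  0  1  0 -2]
  [I]: (1)·0+(-1)·0+(-2)·0+(-1)·1+(-2)·0+(1)·-3 = -4
  [L]: (1)·1+(-1)·-3+(-2)·1+(-1)·0+(-2)·0+(1)·0 = 2
  [M]: (1)·0+(-1)·1+(-2)·0+(-1)·0+(-2)·1+(1)·-2 = -5
⇒ I^-4 L^2 M^-5

{"I": -4, "L": 2, "M": -5}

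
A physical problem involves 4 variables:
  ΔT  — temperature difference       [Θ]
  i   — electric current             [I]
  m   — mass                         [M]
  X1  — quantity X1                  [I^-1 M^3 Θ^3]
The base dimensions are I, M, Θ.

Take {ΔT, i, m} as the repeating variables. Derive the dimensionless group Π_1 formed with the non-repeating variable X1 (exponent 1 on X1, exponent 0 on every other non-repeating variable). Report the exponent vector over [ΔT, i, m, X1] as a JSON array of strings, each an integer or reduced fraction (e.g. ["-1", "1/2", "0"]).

["-3", "1", "-3", "1"]

Write exponents as rows I,M,Θ / cols ΔT,i,m,X1:
  I: [ 0  1  0 -1]
  M: [ 0  0  1  3]
  Θ: [ 1  0  0  3]
RREF → pivots at {ΔT,i,m} ⇒ r = 3
Repeat: ΔT,i,m; free: X1
RREF:
  r0: [   1    0    0    3]
  r1: [   0    1    0   -1]
  r2: [   0    0    1    3]
Fix exponent of X1 at 1; solve each RREF row for its pivot's exponent:
  r0: exp(ΔT) + (3)·1 = 0 ⇒ exp(ΔT) = -3
  r1: exp(i) + (-1)·1 = 0 ⇒ exp(i) = 1
  r2: exp(m) + (3)·1 = 0 ⇒ exp(m) = -3
Π_1 = ΔT^-3 · i · m^-3 · X1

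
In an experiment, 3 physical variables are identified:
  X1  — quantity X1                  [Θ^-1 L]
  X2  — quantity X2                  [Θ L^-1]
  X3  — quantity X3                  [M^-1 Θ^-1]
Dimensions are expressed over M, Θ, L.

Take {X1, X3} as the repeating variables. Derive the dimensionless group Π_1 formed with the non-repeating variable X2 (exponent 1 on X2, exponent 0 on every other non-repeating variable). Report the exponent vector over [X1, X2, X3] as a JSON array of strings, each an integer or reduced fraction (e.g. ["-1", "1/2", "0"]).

["1", "1", "0"]

Write exponents as rows M,Θ,L / cols X1,X2,X3:
  M: [ 0  0 -1]
  Θ: [-1  1 -1]
  L: [ 1 -1  0]
RREF → pivots at {X1,X3} ⇒ r = 2
Repeat: X1,X3; free: X2
RREF:
  r0: [   1   -1    0]
  r1: [   0    0    1]
  r2: [   0    0    0]
Fix exponent of X2 at 1; solve each RREF row for its pivot's exponent:
  r0: exp(X1) + (-1)·1 = 0 ⇒ exp(X1) = 1
  r1: exp(X3) + (0)·1 = 0 ⇒ exp(X3) = 0
Π_1 = X1 · X2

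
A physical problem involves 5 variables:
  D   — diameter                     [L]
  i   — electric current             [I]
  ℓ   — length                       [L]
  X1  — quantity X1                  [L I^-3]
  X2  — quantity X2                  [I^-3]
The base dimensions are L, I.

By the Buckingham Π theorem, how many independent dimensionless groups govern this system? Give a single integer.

3

Dimensional matrix (L×I by D×i×ℓ×X1×X2):
  L: [ 1  0  1  1  0]
  I: [ 0  1  0 -3 -3]
RREF → pivots at {D,i} ⇒ r = 2
n=5, r=2 ⇒ 3 dimensionless groups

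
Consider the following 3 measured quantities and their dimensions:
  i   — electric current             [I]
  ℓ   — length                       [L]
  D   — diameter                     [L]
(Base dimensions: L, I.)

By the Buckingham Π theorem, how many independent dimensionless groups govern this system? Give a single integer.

1

Dimensional matrix (L×I by i×ℓ×D):
  L: [ 0  1  1]
  I: [ 1  0  0]
Echelon form has 2 nonzero rows (pivots: i,ℓ)
3 vars − rank 2 = 1 Π group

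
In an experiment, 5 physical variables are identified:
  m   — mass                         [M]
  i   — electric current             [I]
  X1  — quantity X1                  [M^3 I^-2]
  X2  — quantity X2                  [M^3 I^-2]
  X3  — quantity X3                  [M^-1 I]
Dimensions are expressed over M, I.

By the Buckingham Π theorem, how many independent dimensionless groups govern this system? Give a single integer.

Write exponents as rows M,I / cols m,i,X1,X2,X3:
  M: [ 1  0  3  3 -1]
  I: [ 0  1 -2 -2  1]
RREF → pivots at {m,i} ⇒ r = 2
5 vars − rank 2 = 3 Π groups

3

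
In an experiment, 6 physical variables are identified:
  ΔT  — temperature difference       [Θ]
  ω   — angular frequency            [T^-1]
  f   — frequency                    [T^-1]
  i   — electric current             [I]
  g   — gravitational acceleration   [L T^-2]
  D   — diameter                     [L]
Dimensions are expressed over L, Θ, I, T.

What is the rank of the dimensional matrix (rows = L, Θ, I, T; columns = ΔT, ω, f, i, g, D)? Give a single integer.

4

Exponent matrix [L,Θ,I,T] × [ΔT,ω,f,i,g,D]:
  L: [ 0  0  0  0  1  1]
  Θ: [ 1  0  0  0  0  0]
  I: [ 0  0  0  1  0  0]
  T: [ 0 -1 -1  0 -2  0]
RREF → pivots at {ΔT,ω,i,g} ⇒ r = 4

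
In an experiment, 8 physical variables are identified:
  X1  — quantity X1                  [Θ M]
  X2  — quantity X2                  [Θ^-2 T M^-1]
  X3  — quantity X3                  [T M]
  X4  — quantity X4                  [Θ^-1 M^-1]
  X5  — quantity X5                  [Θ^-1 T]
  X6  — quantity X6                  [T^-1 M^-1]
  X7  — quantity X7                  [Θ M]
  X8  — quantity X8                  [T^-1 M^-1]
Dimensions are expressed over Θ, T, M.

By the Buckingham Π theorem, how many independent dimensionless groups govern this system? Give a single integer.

Dimensional matrix (Θ×T×M by X1×X2×X3×X4×X5×X6×X7×X8):
  Θ: [ 1 -2  0 -1 -1  0  1  0]
  T: [ 0  1  1  0  1 -1  0 -1]
  M: [ 1 -1  1 -1  0 -1  1 -1]
RREF → pivots at {X1,X2} ⇒ r = 2
Π count = n − r = 8 − 2 = 6

6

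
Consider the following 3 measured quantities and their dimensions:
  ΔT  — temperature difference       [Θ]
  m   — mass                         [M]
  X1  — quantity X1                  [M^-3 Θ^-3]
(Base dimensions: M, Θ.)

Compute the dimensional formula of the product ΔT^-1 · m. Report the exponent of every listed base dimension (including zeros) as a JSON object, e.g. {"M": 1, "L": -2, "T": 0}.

{"M": 1, "Θ": -1}

Dimensional matrix (M×Θ by ΔT×m×X1):
  M: [ 0  1 -3]
  Θ: [ 1  0 -3]
  [M]: (-1)·0+(1)·1 = 1
  [Θ]: (-1)·1+(1)·0 = -1
⇒ M Θ^-1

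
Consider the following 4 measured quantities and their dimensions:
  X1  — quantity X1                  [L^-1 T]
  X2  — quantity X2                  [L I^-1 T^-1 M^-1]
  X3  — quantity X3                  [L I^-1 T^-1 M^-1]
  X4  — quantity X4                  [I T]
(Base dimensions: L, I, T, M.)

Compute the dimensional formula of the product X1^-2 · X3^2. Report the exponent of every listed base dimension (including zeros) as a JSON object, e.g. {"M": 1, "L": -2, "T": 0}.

{"L": 4, "I": -2, "T": -4, "M": -2}

Dimensional matrix (L×I×T×M by X1×X2×X3×X4):
  L: [-1  1  1  0]
  I: [ 0 -1 -1  1]
  T: [ 1 -1 -1  1]
  M: [ 0 -1 -1  0]
  [L]: (-2)·-1+(2)·1 = 4
  [I]: (-2)·0+(2)·-1 = -2
  [T]: (-2)·1+(2)·-1 = -4
  [M]: (-2)·0+(2)·-1 = -2
⇒ L^4 I^-2 T^-4 M^-2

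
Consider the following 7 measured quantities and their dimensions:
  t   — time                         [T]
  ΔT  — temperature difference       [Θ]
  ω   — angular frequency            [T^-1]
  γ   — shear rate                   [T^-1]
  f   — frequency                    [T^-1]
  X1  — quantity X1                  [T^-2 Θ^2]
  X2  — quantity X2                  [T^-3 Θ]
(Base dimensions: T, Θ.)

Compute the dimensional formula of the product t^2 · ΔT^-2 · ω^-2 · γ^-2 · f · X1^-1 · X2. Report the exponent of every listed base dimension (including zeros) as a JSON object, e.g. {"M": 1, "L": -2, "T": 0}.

{"T": 4, "Θ": -3}

Dimensional matrix (T×Θ by t×ΔT×ω×γ×f×X1×X2):
  T: [ 1  0 -1 -1 -1 -2 -3]
  Θ: [ 0  1  0  0  0  2  1]
  [T]: (2)·1+(-2)·0+(-2)·-1+(-2)·-1+(1)·-1+(-1)·-2+(1)·-3 = 4
  [Θ]: (2)·0+(-2)·1+(-2)·0+(-2)·0+(1)·0+(-1)·2+(1)·1 = -3
⇒ T^4 Θ^-3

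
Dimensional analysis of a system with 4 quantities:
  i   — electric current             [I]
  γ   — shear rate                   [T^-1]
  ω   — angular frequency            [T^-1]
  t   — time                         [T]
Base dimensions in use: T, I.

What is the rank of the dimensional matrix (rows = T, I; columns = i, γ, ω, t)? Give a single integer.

2

Write exponents as rows T,I / cols i,γ,ω,t:
  T: [ 0 -1 -1  1]
  I: [ 1  0  0  0]
RREF → pivots at {i,γ} ⇒ r = 2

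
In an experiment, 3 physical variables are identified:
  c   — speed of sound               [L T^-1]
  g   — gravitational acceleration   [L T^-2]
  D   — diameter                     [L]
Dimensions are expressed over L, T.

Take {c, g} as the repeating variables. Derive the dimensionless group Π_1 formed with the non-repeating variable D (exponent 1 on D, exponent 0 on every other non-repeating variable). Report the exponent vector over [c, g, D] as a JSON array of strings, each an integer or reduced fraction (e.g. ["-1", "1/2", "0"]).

["-2", "1", "1"]

Write exponents as rows L,T / cols c,g,D:
  L: [ 1  1  1]
  T: [-1 -2  0]
Row reduction gives pivot columns c,g; rank = 2
Pivot set = {c,g}, free = {D}
RREF:
  r0: [   1    0    2]
  r1: [   0    1   -1]
Fix exponent of D at 1; solve each RREF row for its pivot's exponent:
  r0: exp(c) + (2)·1 = 0 ⇒ exp(c) = -2
  r1: exp(g) + (-1)·1 = 0 ⇒ exp(g) = 1
Π_1 = c^-2 · g · D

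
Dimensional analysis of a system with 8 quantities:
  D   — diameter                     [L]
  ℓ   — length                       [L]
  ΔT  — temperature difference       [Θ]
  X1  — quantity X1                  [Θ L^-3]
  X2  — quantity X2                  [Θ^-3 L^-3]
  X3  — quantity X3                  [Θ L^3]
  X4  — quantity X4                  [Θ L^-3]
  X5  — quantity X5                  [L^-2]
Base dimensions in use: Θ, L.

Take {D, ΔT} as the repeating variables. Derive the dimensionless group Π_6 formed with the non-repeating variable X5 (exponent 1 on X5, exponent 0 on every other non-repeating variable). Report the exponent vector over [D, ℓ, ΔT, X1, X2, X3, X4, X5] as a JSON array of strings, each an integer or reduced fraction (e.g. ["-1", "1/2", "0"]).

["2", "0", "0", "0", "0", "0", "0", "1"]

Exponent matrix [Θ,L] × [D,ℓ,ΔT,X1,X2,X3,X4,X5]:
  Θ: [ 0  0  1  1 -3  1  1  0]
  L: [ 1  1  0 -3 -3  3 -3 -2]
RREF → pivots at {D,ΔT} ⇒ r = 2
Pivot set = {D,ΔT}, free = {ℓ,X1,X2,X3,X4,X5}
RREF:
  r0: [   1    1    0   -3   -3    3   -3   -2]
  r1: [   0    0    1    1   -3    1    1    0]
Fix exponent of X5 at 1, ℓ at 0, X1 at 0, X2 at 0, X3 at 0, X4 at 0; solve each RREF row for its pivot's exponent:
  r0: exp(D) + (-2)·1 = 0 ⇒ exp(D) = 2
  r1: exp(ΔT) + (0)·1 = 0 ⇒ exp(ΔT) = 0
Π_6 = D^2 · X5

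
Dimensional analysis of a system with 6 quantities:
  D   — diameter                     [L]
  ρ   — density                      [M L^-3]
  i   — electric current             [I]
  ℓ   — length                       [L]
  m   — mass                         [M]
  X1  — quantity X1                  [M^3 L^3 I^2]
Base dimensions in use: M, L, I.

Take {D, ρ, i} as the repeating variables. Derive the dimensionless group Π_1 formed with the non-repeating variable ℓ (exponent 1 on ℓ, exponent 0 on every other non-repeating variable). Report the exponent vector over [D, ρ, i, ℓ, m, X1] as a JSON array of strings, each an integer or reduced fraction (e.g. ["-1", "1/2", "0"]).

Exponent matrix [M,L,I] × [D,ρ,i,ℓ,m,X1]:
  M: [ 0  1  0  0  1  3]
  L: [ 1 -3  0  1  0  3]
  I: [ 0  0  1  0  0  2]
Echelon form has 3 nonzero rows (pivots: D,ρ,i)
Pivot set = {D,ρ,i}, free = {ℓ,m,X1}
RREF:
  r0: [   1    0    0    1    3   12]
  r1: [   0    1    0    0    1    3]
  r2: [   0    0    1    0    0    2]
Fix exponent of ℓ at 1, m at 0, X1 at 0; solve each RREF row for its pivot's exponent:
  r0: exp(D) + (1)·1 = 0 ⇒ exp(D) = -1
  r1: exp(ρ) + (0)·1 = 0 ⇒ exp(ρ) = 0
  r2: exp(i) + (0)·1 = 0 ⇒ exp(i) = 0
Π_1 = D^-1 · ℓ

["-1", "0", "0", "1", "0", "0"]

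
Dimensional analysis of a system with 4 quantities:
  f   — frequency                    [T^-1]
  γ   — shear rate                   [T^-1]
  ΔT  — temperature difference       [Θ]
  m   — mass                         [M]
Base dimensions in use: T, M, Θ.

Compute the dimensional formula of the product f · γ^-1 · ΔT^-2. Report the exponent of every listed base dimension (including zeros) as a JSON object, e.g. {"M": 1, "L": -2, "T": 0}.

{"T": 0, "M": 0, "Θ": -2}

Write exponents as rows T,M,Θ / cols f,γ,ΔT,m:
  T: [-1 -1  0  0]
  M: [ 0  0  0  1]
  Θ: [ 0  0  1  0]
  [T]: (1)·-1+(-1)·-1+(-2)·0 = 0
  [M]: (1)·0+(-1)·0+(-2)·0 = 0
  [Θ]: (1)·0+(-1)·0+(-2)·1 = -2
⇒ Θ^-2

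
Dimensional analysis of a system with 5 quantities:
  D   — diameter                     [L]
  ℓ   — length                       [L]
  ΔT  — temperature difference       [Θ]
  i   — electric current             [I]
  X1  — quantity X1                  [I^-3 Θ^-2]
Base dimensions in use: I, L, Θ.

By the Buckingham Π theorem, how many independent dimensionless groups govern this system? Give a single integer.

Exponent matrix [I,L,Θ] × [D,ℓ,ΔT,i,X1]:
  I: [ 0  0  0  1 -3]
  L: [ 1  1  0  0  0]
  Θ: [ 0  0  1  0 -2]
Echelon form has 3 nonzero rows (pivots: D,ΔT,i)
5 vars − rank 3 = 2 Π groups

2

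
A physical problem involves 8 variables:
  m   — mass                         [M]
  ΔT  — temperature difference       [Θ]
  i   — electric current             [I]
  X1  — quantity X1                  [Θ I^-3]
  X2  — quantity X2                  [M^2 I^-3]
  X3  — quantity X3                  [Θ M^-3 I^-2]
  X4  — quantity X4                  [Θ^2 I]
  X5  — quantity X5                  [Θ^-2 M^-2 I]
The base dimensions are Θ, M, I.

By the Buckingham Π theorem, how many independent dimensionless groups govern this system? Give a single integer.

Exponent matrix [Θ,M,I] × [m,ΔT,i,X1,X2,X3,X4,X5]:
  Θ: [ 0  1  0  1  0  1  2 -2]
  M: [ 1  0  0  0  2 -3  0 -2]
  I: [ 0  0  1 -3 -3 -2  1  1]
Echelon form has 3 nonzero rows (pivots: m,ΔT,i)
n=8, r=3 ⇒ 5 dimensionless groups

5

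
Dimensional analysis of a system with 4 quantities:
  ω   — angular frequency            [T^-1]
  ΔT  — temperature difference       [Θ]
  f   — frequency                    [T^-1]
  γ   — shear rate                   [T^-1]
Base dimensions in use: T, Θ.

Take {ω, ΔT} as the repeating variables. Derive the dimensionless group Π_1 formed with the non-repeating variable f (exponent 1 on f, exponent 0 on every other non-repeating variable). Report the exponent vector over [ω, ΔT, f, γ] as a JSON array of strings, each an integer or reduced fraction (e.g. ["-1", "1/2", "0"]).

["-1", "0", "1", "0"]

Dimensional matrix (T×Θ by ω×ΔT×f×γ):
  T: [-1  0 -1 -1]
  Θ: [ 0  1  0  0]
Echelon form has 2 nonzero rows (pivots: ω,ΔT)
Repeat: ω,ΔT; free: f,γ
RREF:
  r0: [   1    0    1    1]
  r1: [   0    1    0    0]
Fix exponent of f at 1, γ at 0; solve each RREF row for its pivot's exponent:
  r0: exp(ω) + (1)·1 = 0 ⇒ exp(ω) = -1
  r1: exp(ΔT) + (0)·1 = 0 ⇒ exp(ΔT) = 0
Π_1 = ω^-1 · f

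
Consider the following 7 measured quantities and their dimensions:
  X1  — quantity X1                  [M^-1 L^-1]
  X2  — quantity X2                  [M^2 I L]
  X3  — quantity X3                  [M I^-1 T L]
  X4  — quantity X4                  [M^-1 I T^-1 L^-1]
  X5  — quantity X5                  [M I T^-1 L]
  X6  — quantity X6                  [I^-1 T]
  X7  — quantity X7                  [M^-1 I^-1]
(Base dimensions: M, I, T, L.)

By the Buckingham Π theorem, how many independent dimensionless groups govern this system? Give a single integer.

Exponent matrix [M,I,T,L] × [X1,X2,X3,X4,X5,X6,X7]:
  M: [-1  2  1 -1  1  0 -1]
  I: [ 0  1 -1  1  1 -1 -1]
  T: [ 0  0  1 -1 -1  1  0]
  L: [-1  1  1 -1  1  0  0]
Echelon form has 3 nonzero rows (pivots: X1,X2,X3)
n=7, r=3 ⇒ 4 dimensionless groups

4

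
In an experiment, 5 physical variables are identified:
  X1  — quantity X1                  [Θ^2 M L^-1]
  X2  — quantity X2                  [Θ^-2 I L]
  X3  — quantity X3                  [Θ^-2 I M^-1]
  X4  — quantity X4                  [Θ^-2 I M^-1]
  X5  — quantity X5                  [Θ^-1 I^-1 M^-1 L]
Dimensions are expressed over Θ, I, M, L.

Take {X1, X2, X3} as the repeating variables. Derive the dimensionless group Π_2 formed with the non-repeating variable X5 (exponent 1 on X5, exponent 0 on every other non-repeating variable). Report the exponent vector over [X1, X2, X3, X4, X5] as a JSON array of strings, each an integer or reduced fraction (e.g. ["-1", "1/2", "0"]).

Exponent matrix [Θ,I,M,L] × [X1,X2,X3,X4,X5]:
  Θ: [ 2 -2 -2 -2 -1]
  I: [ 0  1  1  1 -1]
  M: [ 1  0 -1 -1 -1]
  L: [-1  1  0  0  1]
Echelon form has 3 nonzero rows (pivots: X1,X2,X3)
Repeat: X1,X2,X3; free: X4,X5
RREF:
  r0: [   1    0    0    0 -3/2]
  r1: [   0    1    0    0 -1/2]
  r2: [   0    0    1    1 -1/2]
  r3: [   0    0    0    0    0]
Fix exponent of X5 at 1, X4 at 0; solve each RREF row for its pivot's exponent:
  r0: exp(X1) + (-3/2)·1 = 0 ⇒ exp(X1) = 3/2
  r1: exp(X2) + (-1/2)·1 = 0 ⇒ exp(X2) = 1/2
  r2: exp(X3) + (-1/2)·1 = 0 ⇒ exp(X3) = 1/2
Π_2 = X1^(3/2) · X2^(1/2) · X3^(1/2) · X5

["3/2", "1/2", "1/2", "0", "1"]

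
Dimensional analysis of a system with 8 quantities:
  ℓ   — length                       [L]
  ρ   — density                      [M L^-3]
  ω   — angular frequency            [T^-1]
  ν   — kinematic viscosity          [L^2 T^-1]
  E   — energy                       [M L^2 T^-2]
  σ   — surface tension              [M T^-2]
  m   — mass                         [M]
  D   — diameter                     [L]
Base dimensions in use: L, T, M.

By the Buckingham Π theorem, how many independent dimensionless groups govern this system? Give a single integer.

Dimensional matrix (L×T×M by ℓ×ρ×ω×ν×E×σ×m×D):
  L: [ 1 -3  0  2  2  0  0  1]
  T: [ 0  0 -1 -1 -2 -2  0  0]
  M: [ 0  1  0  0  1  1  1  0]
Row reduction gives pivot columns ℓ,ρ,ω; rank = 3
Π count = n − r = 8 − 3 = 5

5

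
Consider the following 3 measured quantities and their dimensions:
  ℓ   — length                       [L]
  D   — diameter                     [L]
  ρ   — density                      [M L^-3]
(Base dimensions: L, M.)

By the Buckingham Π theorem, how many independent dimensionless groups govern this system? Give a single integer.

Write exponents as rows L,M / cols ℓ,D,ρ:
  L: [ 1  1 -3]
  M: [ 0  0  1]
Row reduction gives pivot columns ℓ,ρ; rank = 2
Π count = n − r = 3 − 2 = 1

1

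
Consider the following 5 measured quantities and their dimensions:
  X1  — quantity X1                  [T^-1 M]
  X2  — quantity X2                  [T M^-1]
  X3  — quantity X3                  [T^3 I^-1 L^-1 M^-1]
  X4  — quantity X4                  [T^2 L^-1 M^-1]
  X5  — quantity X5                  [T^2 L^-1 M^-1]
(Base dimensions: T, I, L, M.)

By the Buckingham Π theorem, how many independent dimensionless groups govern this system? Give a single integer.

Dimensional matrix (T×I×L×M by X1×X2×X3×X4×X5):
  T: [-1  1  3  2  2]
  I: [ 0  0 -1  0  0]
  L: [ 0  0 -1 -1 -1]
  M: [ 1 -1 -1 -1 -1]
Row reduction gives pivot columns X1,X3,X4; rank = 3
Π count = n − r = 5 − 3 = 2

2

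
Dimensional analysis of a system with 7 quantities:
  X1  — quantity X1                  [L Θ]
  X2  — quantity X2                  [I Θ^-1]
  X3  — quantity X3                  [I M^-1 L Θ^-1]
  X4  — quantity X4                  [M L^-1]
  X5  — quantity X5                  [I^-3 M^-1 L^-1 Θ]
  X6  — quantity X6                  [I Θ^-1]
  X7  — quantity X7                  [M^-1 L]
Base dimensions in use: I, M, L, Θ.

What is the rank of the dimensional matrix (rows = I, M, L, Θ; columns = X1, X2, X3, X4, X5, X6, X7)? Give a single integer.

3

Exponent matrix [I,M,L,Θ] × [X1,X2,X3,X4,X5,X6,X7]:
  I: [ 0  1  1  0 -3  1  0]
  M: [ 0  0 -1  1 -1  0 -1]
  L: [ 1  0  1 -1 -1  0  1]
  Θ: [ 1 -1 -1  0  1 -1  0]
Row reduction gives pivot columns X1,X2,X3; rank = 3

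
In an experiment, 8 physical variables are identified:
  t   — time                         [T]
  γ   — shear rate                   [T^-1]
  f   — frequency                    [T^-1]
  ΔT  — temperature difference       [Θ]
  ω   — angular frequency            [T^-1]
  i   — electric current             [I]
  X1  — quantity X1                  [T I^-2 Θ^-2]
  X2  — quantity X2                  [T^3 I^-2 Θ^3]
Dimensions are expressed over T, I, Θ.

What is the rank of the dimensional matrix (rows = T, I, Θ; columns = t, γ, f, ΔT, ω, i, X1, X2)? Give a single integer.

Dimensional matrix (T×I×Θ by t×γ×f×ΔT×ω×i×X1×X2):
  T: [ 1 -1 -1  0 -1  0  1  3]
  I: [ 0  0  0  0  0  1 -2 -2]
  Θ: [ 0  0  0  1  0  0 -2  3]
RREF → pivots at {t,ΔT,i} ⇒ r = 3

3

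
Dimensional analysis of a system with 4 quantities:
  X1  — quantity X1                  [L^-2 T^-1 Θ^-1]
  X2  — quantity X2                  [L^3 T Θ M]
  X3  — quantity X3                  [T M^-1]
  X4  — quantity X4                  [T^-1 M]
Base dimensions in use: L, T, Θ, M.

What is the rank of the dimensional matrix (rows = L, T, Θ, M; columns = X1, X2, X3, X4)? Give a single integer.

3

Exponent matrix [L,T,Θ,M] × [X1,X2,X3,X4]:
  L: [-2  3  0  0]
  T: [-1  1  1 -1]
  Θ: [-1  1  0  0]
  M: [ 0  1 -1  1]
RREF → pivots at {X1,X2,X3} ⇒ r = 3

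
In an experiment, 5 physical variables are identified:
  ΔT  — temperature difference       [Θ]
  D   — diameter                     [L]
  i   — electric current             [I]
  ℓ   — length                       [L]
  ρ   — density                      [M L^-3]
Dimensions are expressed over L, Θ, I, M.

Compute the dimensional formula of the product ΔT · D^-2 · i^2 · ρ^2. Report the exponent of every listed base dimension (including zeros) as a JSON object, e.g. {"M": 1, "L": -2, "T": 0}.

{"L": -8, "Θ": 1, "I": 2, "M": 2}

Write exponents as rows L,Θ,I,M / cols ΔT,D,i,ℓ,ρ:
  L: [ 0  1  0  1 -3]
  Θ: [ 1  0  0  0  0]
  I: [ 0  0  1  0  0]
  M: [ 0  0  0  0  1]
  [L]: (1)·0+(-2)·1+(2)·0+(2)·-3 = -8
  [Θ]: (1)·1+(-2)·0+(2)·0+(2)·0 = 1
  [I]: (1)·0+(-2)·0+(2)·1+(2)·0 = 2
  [M]: (1)·0+(-2)·0+(2)·0+(2)·1 = 2
⇒ L^-8 Θ I^2 M^2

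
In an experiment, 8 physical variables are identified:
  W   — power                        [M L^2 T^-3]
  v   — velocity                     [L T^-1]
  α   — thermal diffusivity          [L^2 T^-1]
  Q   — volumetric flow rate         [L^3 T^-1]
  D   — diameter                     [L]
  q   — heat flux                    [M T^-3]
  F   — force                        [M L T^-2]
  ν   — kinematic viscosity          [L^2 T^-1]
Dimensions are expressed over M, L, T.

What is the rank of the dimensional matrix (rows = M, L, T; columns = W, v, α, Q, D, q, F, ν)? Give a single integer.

Dimensional matrix (M×L×T by W×v×α×Q×D×q×F×ν):
  M: [ 1  0  0  0  0  1  1  0]
  L: [ 2  1  2  3  1  0  1  2]
  T: [-3 -1 -1 -1  0 -3 -2 -1]
Row reduction gives pivot columns W,v,α; rank = 3

3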